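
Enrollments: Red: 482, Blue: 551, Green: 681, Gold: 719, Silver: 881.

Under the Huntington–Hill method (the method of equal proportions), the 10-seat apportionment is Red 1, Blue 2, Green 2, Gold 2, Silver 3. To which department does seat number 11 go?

Red

Priority for the next seat is population ÷ (√(s·(s+1))).
Priorities: Red 340.825, Blue 224.945, Green 278.017, Gold 293.531, Silver 254.323.
Highest priority: Red.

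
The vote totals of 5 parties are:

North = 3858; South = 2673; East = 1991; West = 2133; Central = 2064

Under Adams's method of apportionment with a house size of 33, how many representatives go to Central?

Standard divisor 12719/33 ≈ 385.424; standard quotas: North 10.010, South 6.935, East 5.166, West 5.534, Central 5.355.
Rounding up gives 11, 7, 6, 6, 6 = 36 seats, so the divisor must be adjusted.
With modified divisor 420: modified quotas North 9.186, South 6.364, East 4.740, West 5.079, Central 4.914.
Rounding up: North 10, South 7, East 5, West 6, Central 5 (total 33).
Central receives 5.

5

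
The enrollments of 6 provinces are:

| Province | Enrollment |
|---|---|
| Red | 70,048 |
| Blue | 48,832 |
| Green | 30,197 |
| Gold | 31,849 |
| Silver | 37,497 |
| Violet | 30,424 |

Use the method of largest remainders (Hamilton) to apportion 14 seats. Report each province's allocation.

The standard divisor is 248847/14 ≈ 17774.786.
Standard quotas: Red 3.9409, Blue 2.7473, Green 1.6989, Gold 1.7918, Silver 2.1096, Violet 1.7116.
Lower quotas: Red 3, Blue 2, Green 1, Gold 1, Silver 2, Violet 1 (sum 10, leaving 4 seats).
Remainders in descending order: Red 0.9409, Gold 0.7918, Blue 0.7473, Violet 0.7116, Green 0.6989, Silver 0.1096.
The surplus seats go to Red, Gold, Blue, Violet.

Red=4; Blue=3; Green=1; Gold=2; Silver=2; Violet=2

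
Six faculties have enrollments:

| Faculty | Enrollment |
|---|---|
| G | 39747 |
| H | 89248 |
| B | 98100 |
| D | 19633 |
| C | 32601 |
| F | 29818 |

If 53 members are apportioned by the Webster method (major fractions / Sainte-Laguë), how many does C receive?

Standard divisor 309147/53 ≈ 5832.962; standard quotas: G 6.814, H 15.301, B 16.818, D 3.366, C 5.589, F 5.112.
Rounding to the nearest integer gives G 7, H 15, B 17, D 3, C 6, F 5 — total 53, matching the house size, so no adjustment is needed.
C receives 6.

6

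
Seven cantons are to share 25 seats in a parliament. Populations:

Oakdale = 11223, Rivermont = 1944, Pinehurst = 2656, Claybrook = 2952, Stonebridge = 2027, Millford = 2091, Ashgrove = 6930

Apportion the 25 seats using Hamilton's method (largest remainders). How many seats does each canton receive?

Oakdale 9, Rivermont 2, Pinehurst 2, Claybrook 2, Stonebridge 2, Millford 2, Ashgrove 6

Standard divisor: 29823 ÷ 25 ≈ 1192.92.
Standard quotas: Oakdale 9.4080, Rivermont 1.6296, Pinehurst 2.2265, Claybrook 2.4746, Stonebridge 1.6992, Millford 1.7528, Ashgrove 5.8093.
Lower quotas: Oakdale 9, Rivermont 1, Pinehurst 2, Claybrook 2, Stonebridge 1, Millford 1, Ashgrove 5 (sum 21, leaving 4 seats).
Remainders in descending order: Ashgrove 0.8093, Millford 0.7528, Stonebridge 0.6992, Rivermont 0.6296, Claybrook 0.4746, Oakdale 0.4080, Pinehurst 0.2265.
The surplus seats go to Ashgrove, Millford, Stonebridge, Rivermont.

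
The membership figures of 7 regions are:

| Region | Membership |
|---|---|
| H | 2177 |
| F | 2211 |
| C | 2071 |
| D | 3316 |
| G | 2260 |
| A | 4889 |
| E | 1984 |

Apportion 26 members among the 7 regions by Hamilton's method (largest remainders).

Standard divisor: 18908 ÷ 26 ≈ 727.231.
Standard quotas: H 2.994, F 3.040, C 2.848, D 4.560, G 3.108, A 6.723, E 2.728.
Lower quotas: H 2, F 3, C 2, D 4, G 3, A 6, E 2 (sum 22, leaving 4 seats).
Remainders in descending order: H 0.994, C 0.848, E 0.728, A 0.723, D 0.560, G 0.108, F 0.040.
The surplus seats go to H, C, E, A.

H 3, F 3, C 3, D 4, G 3, A 7, E 3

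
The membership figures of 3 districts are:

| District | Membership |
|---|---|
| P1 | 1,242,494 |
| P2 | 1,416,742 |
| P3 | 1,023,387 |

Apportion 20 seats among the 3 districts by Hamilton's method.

The standard divisor is 3682623/20 ≈ 184131.15.
Standard quotas: P1 6.7479, P2 7.6942, P3 5.5579.
Lower quotas: P1 6, P2 7, P3 5 (sum 18, leaving 2 seats).
Remainders in descending order: P1 0.7479, P2 0.6942, P3 0.5579.
Largest remainders: P1, P2 receive the extra seats.

P1 7, P2 8, P3 5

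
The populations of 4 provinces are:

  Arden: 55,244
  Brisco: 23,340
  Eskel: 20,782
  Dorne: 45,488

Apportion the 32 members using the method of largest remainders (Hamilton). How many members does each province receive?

Arden: 12; Brisco: 5; Eskel: 5; Dorne: 10

Total 144854; standard divisor 144854/32 ≈ 4526.688.
Standard quotas: Arden 12.2041, Brisco 5.1561, Eskel 4.5910, Dorne 10.0488.
Lower quotas: Arden 12, Brisco 5, Eskel 4, Dorne 10 (sum 31, leaving 1 seat).
Remainders in descending order: Eskel 0.5910, Arden 0.2041, Brisco 0.1561, Dorne 0.0488.
Largest remainder: Eskel receives the extra seat.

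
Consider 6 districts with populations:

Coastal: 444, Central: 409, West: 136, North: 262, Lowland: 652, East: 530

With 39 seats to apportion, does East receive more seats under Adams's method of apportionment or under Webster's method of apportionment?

Adams: Coastal 7, Central 7, West 3, North 4, Lowland 10, East 8.
Webster: Coastal 7, Central 7, West 2, North 4, Lowland 10, East 9.
East gets 8 under Adams and 9 under Webster.

Webster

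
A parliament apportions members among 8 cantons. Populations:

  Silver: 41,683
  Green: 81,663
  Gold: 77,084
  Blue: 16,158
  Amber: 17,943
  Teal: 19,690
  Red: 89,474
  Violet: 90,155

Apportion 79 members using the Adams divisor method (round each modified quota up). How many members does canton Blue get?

Standard divisor 433850/79 ≈ 5491.772; standard quotas: Silver 7.590, Green 14.870, Gold 14.036, Blue 2.942, Amber 3.267, Teal 3.585, Red 16.292, Violet 16.416.
Rounding up gives 8, 15, 15, 3, 4, 4, 17, 17 = 83 seats, so the divisor must be adjusted.
With modified divisor 5900: modified quotas Silver 7.065, Green 13.841, Gold 13.065, Blue 2.739, Amber 3.041, Teal 3.337, Red 15.165, Violet 15.281.
Rounding up: Silver 8, Green 14, Gold 14, Blue 3, Amber 4, Teal 4, Red 16, Violet 16 (total 79).
Blue receives 3.

3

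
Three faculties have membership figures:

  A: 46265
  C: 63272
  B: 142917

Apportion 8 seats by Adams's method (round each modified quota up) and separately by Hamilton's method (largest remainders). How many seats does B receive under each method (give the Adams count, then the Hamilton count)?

4 and 5

Adams: A 2, C 2, B 4.
Hamilton: A 1, C 2, B 5.
B gets 4 under Adams and 5 under Hamilton.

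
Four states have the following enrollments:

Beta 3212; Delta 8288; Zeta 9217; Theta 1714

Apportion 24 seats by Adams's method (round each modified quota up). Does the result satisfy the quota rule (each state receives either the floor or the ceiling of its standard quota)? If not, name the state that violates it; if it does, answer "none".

none

Standard quotas: Beta 3.437, Delta 8.868, Zeta 9.862, Theta 1.834.
Adams allocation: Beta 4, Delta 9, Zeta 9, Theta 2.
Every allocation lies between the lower and upper quota.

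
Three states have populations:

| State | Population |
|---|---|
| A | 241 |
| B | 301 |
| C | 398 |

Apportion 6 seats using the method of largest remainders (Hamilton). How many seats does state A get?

Total 940; standard divisor 940/6 ≈ 156.667.
Standard quotas: A 1.538, B 1.921, C 2.540.
Lower quotas: A 1, B 1, C 2 (sum 4, leaving 2 seats).
Remainders in descending order: B 0.921, C 0.540, A 0.538.
Largest remainders: B, C receive the extra seats.
A receives 1.

1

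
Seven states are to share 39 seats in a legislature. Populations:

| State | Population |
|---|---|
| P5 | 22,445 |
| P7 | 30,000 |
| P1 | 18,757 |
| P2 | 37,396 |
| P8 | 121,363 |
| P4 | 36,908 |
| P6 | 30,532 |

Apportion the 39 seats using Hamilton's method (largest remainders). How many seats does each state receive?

Total 297401; standard divisor 297401/39 ≈ 7625.667.
Standard quotas: P5 2.9433, P7 3.9341, P1 2.4597, P2 4.9040, P8 15.9151, P4 4.8400, P6 4.0038.
Lower quotas: P5 2, P7 3, P1 2, P2 4, P8 15, P4 4, P6 4 (sum 34, leaving 5 seats).
Remainders in descending order: P5 0.9433, P7 0.9341, P8 0.9151, P2 0.9040, P4 0.8400, P1 0.4597, P6 0.0038.
Largest remainders: P5, P7, P8, P2, P4 receive the extra seats.

P5: 3, P7: 4, P1: 2, P2: 5, P8: 16, P4: 5, P6: 4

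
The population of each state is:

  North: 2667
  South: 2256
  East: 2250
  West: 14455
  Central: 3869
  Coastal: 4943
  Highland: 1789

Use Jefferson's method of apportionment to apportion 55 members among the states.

North=4, South=4, East=4, West=26, Central=6, Coastal=8, Highland=3

Standard divisor 32229/55 ≈ 585.982; standard quotas: North 4.551, South 3.850, East 3.840, West 24.668, Central 6.603, Coastal 8.435, Highland 3.053.
Rounding down gives 4, 3, 3, 24, 6, 8, 3 = 51 seats, so the divisor must be adjusted.
With modified divisor 554.3: modified quotas North 4.811, South 4.070, East 4.059, West 26.078, Central 6.980, Coastal 8.918, Highland 3.227.
Rounding down: North 4, South 4, East 4, West 26, Central 6, Coastal 8, Highland 3 (total 55).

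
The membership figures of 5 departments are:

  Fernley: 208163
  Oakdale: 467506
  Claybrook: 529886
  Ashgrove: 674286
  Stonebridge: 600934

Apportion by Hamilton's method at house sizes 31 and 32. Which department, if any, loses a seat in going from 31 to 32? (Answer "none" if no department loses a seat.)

At 31 seats: Fernley 3, Oakdale 6, Claybrook 7, Ashgrove 8, Stonebridge 7.
At 32 seats: Fernley 2, Oakdale 6, Claybrook 7, Ashgrove 9, Stonebridge 8.
Fernley drops from 3 to 2.

Fernley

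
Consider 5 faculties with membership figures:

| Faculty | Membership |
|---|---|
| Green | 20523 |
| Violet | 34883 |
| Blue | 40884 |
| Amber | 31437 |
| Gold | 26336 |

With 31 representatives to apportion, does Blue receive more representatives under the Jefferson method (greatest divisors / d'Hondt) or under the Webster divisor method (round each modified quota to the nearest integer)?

Jefferson

Jefferson: Green 4, Violet 7, Blue 9, Amber 6, Gold 5.
Webster: Green 4, Violet 7, Blue 8, Amber 7, Gold 5.
Blue gets 9 under Jefferson and 8 under Webster.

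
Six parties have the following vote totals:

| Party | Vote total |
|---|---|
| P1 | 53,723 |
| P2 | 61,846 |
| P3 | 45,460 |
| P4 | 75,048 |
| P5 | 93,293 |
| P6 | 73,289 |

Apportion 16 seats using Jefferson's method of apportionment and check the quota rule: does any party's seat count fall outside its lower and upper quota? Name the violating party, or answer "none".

none

Standard quotas: P1 2.135, P2 2.458, P3 1.806, P4 2.982, P5 3.707, P6 2.912.
Jefferson allocation: P1 2, P2 2, P3 2, P4 3, P5 4, P6 3.
Every allocation lies between the lower and upper quota.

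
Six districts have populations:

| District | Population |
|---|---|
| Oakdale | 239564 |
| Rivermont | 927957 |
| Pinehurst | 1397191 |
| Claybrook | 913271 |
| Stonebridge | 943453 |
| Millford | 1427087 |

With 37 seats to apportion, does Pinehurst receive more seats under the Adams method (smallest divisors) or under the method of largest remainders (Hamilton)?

Adams: Oakdale 2, Rivermont 6, Pinehurst 8, Claybrook 6, Stonebridge 6, Millford 9.
Hamilton: Oakdale 1, Rivermont 6, Pinehurst 9, Claybrook 6, Stonebridge 6, Millford 9.
Pinehurst gets 8 under Adams and 9 under Hamilton.

Hamilton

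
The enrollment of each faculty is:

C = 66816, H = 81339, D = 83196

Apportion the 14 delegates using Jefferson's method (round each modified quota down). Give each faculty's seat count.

C 4, H 5, D 5

Standard divisor 231351/14 ≈ 16525.071; standard quotas: C 4.043, H 4.922, D 5.035.
Rounding down gives 4, 4, 5 = 13 seats, so the divisor must be adjusted.
With modified divisor 15100: modified quotas C 4.425, H 5.387, D 5.510.
Rounding down: C 4, H 5, D 5 (total 14).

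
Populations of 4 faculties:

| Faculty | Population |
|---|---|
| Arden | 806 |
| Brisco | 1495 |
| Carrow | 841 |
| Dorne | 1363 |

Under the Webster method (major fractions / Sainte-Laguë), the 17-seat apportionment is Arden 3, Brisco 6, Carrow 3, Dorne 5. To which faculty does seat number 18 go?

Priority for the next seat is population ÷ (current seats + 0.5).
Priorities: Arden 230.286, Brisco 230.000, Carrow 240.286, Dorne 247.818.
Highest priority: Dorne.

Dorne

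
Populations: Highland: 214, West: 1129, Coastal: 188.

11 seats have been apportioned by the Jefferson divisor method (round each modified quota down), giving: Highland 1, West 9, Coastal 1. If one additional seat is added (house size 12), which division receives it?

West

Priority for the next seat is population ÷ (current seats + 1).
Priorities: Highland 107.000, West 112.900, Coastal 94.000.
Highest priority: West.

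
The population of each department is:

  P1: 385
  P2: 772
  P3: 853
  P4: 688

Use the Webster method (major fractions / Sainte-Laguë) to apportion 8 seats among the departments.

Standard divisor 2698/8 ≈ 337.25; standard quotas: P1 1.142, P2 2.289, P3 2.529, P4 2.040.
Rounding to the nearest integer gives P1 1, P2 2, P3 3, P4 2 — total 8, matching the house size, so no adjustment is needed.

P1 1, P2 2, P3 3, P4 2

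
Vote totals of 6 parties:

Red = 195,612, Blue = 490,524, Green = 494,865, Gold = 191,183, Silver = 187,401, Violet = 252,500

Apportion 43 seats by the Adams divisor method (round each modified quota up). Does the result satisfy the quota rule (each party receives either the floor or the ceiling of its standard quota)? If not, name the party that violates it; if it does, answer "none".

Standard quotas: Red 4.642, Blue 11.640, Green 11.743, Gold 4.537, Silver 4.447, Violet 5.992.
Adams allocation: Red 5, Blue 11, Green 11, Gold 5, Silver 5, Violet 6.
Every allocation lies between the lower and upper quota.

none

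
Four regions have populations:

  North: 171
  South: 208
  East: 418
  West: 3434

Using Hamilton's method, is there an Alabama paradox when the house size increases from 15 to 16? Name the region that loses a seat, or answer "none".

At 15 seats: North 1, South 1, East 1, West 12.
At 16 seats: North 1, South 1, East 1, West 13.
No region's allocation decreased.

none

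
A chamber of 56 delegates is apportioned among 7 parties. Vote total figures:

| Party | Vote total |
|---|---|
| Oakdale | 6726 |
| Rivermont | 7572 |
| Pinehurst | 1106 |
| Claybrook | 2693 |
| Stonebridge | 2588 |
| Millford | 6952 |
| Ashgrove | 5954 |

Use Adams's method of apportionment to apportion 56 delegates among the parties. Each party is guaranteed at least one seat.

Oakdale=11, Rivermont=12, Pinehurst=2, Claybrook=5, Stonebridge=5, Millford=11, Ashgrove=10

Standard divisor 33591/56 ≈ 599.839; standard quotas: Oakdale 11.213, Rivermont 12.623, Pinehurst 1.844, Claybrook 4.490, Stonebridge 4.314, Millford 11.590, Ashgrove 9.926.
Rounding up gives 12, 13, 2, 5, 5, 12, 10 = 59 seats, so the divisor must be adjusted.
With modified divisor 640: modified quotas Oakdale 10.509, Rivermont 11.831, Pinehurst 1.728, Claybrook 4.208, Stonebridge 4.044, Millford 10.863, Ashgrove 9.303.
Rounding up: Oakdale 11, Rivermont 12, Pinehurst 2, Claybrook 5, Stonebridge 5, Millford 11, Ashgrove 10 (total 56).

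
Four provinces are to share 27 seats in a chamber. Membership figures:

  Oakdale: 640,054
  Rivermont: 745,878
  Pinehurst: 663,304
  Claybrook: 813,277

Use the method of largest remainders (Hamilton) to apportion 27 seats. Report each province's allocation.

Oakdale 6, Rivermont 7, Pinehurst 6, Claybrook 8

The standard divisor is 2862513/27 = 106019.
Standard quotas: Oakdale 6.0372, Rivermont 7.0353, Pinehurst 6.2565, Claybrook 7.6710.
Lower quotas: Oakdale 6, Rivermont 7, Pinehurst 6, Claybrook 7 (sum 26, leaving 1 seat).
Remainders in descending order: Claybrook 0.6710, Pinehurst 0.2565, Oakdale 0.0372, Rivermont 0.0353.
The surplus seat goes to Claybrook.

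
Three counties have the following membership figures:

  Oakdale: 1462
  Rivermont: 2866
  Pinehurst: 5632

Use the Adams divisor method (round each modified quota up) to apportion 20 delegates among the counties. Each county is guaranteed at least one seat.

Oakdale 3, Rivermont 6, Pinehurst 11

Standard divisor 9960/20 ≈ 498; standard quotas: Oakdale 2.936, Rivermont 5.755, Pinehurst 11.309.
Rounding up gives 3, 6, 12 = 21 seats, so the divisor must be adjusted.
With modified divisor 540: modified quotas Oakdale 2.707, Rivermont 5.307, Pinehurst 10.430.
Rounding up: Oakdale 3, Rivermont 6, Pinehurst 11 (total 20).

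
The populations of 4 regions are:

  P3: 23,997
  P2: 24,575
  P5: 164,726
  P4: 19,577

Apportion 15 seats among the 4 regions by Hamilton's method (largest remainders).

P3 1, P2 2, P5 11, P4 1

Standard divisor: 232875 ÷ 15 = 15525.
Standard quotas: P3 1.5457, P2 1.5829, P5 10.6104, P4 1.2610.
Lower quotas: P3 1, P2 1, P5 10, P4 1 (sum 13, leaving 2 seats).
Remainders in descending order: P5 0.6104, P2 0.5829, P3 0.5457, P4 0.2610.
The surplus seats go to P5, P2.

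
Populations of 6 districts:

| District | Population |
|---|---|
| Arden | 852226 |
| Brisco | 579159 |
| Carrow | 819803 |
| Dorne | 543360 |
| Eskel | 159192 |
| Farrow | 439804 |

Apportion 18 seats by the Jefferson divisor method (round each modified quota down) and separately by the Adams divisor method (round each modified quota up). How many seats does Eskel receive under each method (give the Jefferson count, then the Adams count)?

0 and 1

Jefferson: Arden 5, Brisco 3, Carrow 5, Dorne 3, Eskel 0, Farrow 2.
Adams: Arden 4, Brisco 3, Carrow 4, Dorne 3, Eskel 1, Farrow 3.
Eskel gets 0 under Jefferson and 1 under Adams.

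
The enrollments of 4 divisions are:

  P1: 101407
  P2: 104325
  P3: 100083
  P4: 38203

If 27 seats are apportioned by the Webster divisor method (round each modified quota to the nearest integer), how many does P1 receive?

Standard divisor 344018/27 ≈ 12741.407; standard quotas: P1 7.959, P2 8.188, P3 7.855, P4 2.998.
Rounding to the nearest integer gives P1 8, P2 8, P3 8, P4 3 — total 27, matching the house size, so no adjustment is needed.
P1 receives 8.

8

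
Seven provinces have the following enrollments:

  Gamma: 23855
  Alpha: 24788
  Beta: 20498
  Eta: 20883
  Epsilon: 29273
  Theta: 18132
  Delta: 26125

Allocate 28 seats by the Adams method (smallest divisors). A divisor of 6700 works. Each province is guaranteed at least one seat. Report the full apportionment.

With modified divisor 6700: modified quotas Gamma 3.560, Alpha 3.700, Beta 3.059, Eta 3.117, Epsilon 4.369, Theta 2.706, Delta 3.899.
Rounding up: Gamma 4, Alpha 4, Beta 4, Eta 4, Epsilon 5, Theta 3, Delta 4 (total 28).

Gamma 4, Alpha 4, Beta 4, Eta 4, Epsilon 5, Theta 3, Delta 4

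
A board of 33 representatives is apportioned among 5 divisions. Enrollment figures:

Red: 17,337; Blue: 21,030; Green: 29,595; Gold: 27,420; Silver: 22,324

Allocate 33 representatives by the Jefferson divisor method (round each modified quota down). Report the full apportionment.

Red 5, Blue 6, Green 8, Gold 8, Silver 6

Standard divisor 117706/33 ≈ 3566.848; standard quotas: Red 4.861, Blue 5.896, Green 8.297, Gold 7.687, Silver 6.259.
Rounding down gives 4, 5, 8, 7, 6 = 30 seats, so the divisor must be adjusted.
With modified divisor 3400: modified quotas Red 5.099, Blue 6.185, Green 8.704, Gold 8.065, Silver 6.566.
Rounding down: Red 5, Blue 6, Green 8, Gold 8, Silver 6 (total 33).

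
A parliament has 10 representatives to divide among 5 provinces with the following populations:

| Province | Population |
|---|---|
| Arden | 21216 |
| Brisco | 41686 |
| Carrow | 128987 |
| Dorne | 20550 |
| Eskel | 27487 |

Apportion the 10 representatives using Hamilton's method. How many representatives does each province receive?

Total 239926; standard divisor 239926/10 ≈ 23992.6.
Standard quotas: Arden 0.8843, Brisco 1.7375, Carrow 5.3761, Dorne 0.8565, Eskel 1.1456.
Lower quotas: Arden 0, Brisco 1, Carrow 5, Dorne 0, Eskel 1 (sum 7, leaving 3 seats).
Remainders in descending order: Arden 0.8843, Dorne 0.8565, Brisco 0.7375, Carrow 0.3761, Eskel 0.1456.
The surplus seats go to Arden, Dorne, Brisco.

Arden 1; Brisco 2; Carrow 5; Dorne 1; Eskel 1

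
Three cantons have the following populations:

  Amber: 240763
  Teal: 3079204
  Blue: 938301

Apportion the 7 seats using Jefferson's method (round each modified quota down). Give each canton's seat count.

Amber: 0; Teal: 6; Blue: 1

Standard divisor 4258268/7 ≈ 608324; standard quotas: Amber 0.396, Teal 5.062, Blue 1.542.
Rounding down gives 0, 5, 1 = 6 seats, so the divisor must be adjusted.
With modified divisor 491200: modified quotas Amber 0.490, Teal 6.269, Blue 1.910.
Rounding down: Amber 0, Teal 6, Blue 1 (total 7).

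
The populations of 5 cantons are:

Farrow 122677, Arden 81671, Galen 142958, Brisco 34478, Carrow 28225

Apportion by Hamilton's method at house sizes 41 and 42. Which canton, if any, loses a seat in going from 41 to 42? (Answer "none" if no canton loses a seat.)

Brisco

At 41 seats: Farrow 12, Arden 8, Galen 14, Brisco 4, Carrow 3.
At 42 seats: Farrow 13, Arden 8, Galen 15, Brisco 3, Carrow 3.
Brisco drops from 4 to 3.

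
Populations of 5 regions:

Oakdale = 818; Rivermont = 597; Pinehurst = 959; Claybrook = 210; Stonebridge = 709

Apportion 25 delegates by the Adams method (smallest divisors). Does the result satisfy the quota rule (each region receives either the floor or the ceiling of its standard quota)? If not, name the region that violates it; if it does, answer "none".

none

Standard quotas: Oakdale 6.210, Rivermont 4.532, Pinehurst 7.281, Claybrook 1.594, Stonebridge 5.383.
Adams allocation: Oakdale 6, Rivermont 5, Pinehurst 7, Claybrook 2, Stonebridge 5.
Every allocation lies between the lower and upper quota.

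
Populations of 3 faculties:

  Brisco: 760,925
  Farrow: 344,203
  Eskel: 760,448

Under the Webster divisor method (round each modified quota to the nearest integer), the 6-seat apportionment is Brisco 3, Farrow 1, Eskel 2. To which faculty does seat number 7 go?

Eskel

Priority for the next seat is population ÷ (current seats + 0.5).
Priorities: Brisco 217407.143, Farrow 229468.667, Eskel 304179.200.
Highest priority: Eskel.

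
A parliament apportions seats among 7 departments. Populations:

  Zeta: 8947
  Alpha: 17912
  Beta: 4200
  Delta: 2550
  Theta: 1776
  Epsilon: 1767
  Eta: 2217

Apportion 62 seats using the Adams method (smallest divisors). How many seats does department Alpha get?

27

Standard divisor 39369/62 ≈ 634.984; standard quotas: Zeta 14.090, Alpha 28.209, Beta 6.614, Delta 4.016, Theta 2.797, Epsilon 2.783, Eta 3.491.
Rounding up gives 15, 29, 7, 5, 3, 3, 4 = 66 seats, so the divisor must be adjusted.
With modified divisor 680: modified quotas Zeta 13.157, Alpha 26.341, Beta 6.176, Delta 3.750, Theta 2.612, Epsilon 2.599, Eta 3.260.
Rounding up: Zeta 14, Alpha 27, Beta 7, Delta 4, Theta 3, Epsilon 3, Eta 4 (total 62).
Alpha receives 27.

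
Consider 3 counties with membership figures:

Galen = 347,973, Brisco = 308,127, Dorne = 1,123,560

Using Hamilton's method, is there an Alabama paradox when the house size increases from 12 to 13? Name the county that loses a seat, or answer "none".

none

At 12 seats: Galen 2, Brisco 2, Dorne 8.
At 13 seats: Galen 3, Brisco 2, Dorne 8.
No county's allocation decreased.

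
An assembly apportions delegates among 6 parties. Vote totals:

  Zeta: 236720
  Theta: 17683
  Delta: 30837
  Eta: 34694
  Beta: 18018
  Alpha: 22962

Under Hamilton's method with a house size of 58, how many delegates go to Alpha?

Total 360914; standard divisor 360914/58 ≈ 6222.655.
Standard quotas: Zeta 38.0416, Theta 2.8417, Delta 4.9556, Eta 5.5754, Beta 2.8955, Alpha 3.6901.
Lower quotas: Zeta 38, Theta 2, Delta 4, Eta 5, Beta 2, Alpha 3 (sum 54, leaving 4 seats).
Remainders in descending order: Delta 0.9556, Beta 0.8955, Theta 0.8417, Alpha 0.6901, Eta 0.5754, Zeta 0.0416.
The surplus seats go to Delta, Beta, Theta, Alpha.
Alpha receives 4.

4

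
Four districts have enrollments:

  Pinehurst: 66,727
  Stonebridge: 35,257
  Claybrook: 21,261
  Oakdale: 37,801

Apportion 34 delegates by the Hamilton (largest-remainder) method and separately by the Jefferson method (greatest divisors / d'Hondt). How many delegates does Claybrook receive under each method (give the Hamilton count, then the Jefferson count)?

5 and 4

Hamilton: Pinehurst 14, Stonebridge 7, Claybrook 5, Oakdale 8.
Jefferson: Pinehurst 15, Stonebridge 7, Claybrook 4, Oakdale 8.
Claybrook gets 5 under Hamilton and 4 under Jefferson.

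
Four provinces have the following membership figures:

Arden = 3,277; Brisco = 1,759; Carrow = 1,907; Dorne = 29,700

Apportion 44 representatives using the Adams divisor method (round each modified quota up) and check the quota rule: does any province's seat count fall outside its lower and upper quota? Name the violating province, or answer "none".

Dorne

Standard quotas: Arden 3.935, Brisco 2.112, Carrow 2.290, Dorne 35.663.
Adams allocation: Arden 4, Brisco 3, Carrow 3, Dorne 34.
Dorne has quota 35.663 (lower 35, upper 36) but receives 34 — outside the quota interval.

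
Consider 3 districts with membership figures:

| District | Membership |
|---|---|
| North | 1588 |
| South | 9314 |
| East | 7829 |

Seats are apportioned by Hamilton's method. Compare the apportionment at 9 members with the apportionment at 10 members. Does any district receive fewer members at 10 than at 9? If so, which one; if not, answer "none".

At 9 seats: North 1, South 4, East 4.
At 10 seats: North 1, South 5, East 4.
No district's allocation decreased.

none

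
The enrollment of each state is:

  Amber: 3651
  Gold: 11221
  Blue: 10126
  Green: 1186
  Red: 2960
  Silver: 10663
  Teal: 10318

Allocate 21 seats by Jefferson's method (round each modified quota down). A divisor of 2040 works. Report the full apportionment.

Amber=1, Gold=5, Blue=4, Green=0, Red=1, Silver=5, Teal=5

With modified divisor 2040: modified quotas Amber 1.790, Gold 5.500, Blue 4.964, Green 0.581, Red 1.451, Silver 5.227, Teal 5.058.
Rounding down: Amber 1, Gold 5, Blue 4, Green 0, Red 1, Silver 5, Teal 5 (total 21).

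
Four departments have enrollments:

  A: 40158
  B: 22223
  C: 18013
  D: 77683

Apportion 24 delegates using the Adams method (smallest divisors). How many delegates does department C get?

3

Standard divisor 158077/24 ≈ 6586.542; standard quotas: A 6.097, B 3.374, C 2.735, D 11.794.
Rounding up gives 7, 4, 3, 12 = 26 seats, so the divisor must be adjusted.
With modified divisor 7200: modified quotas A 5.577, B 3.087, C 2.502, D 10.789.
Rounding up: A 6, B 4, C 3, D 11 (total 24).
C receives 3.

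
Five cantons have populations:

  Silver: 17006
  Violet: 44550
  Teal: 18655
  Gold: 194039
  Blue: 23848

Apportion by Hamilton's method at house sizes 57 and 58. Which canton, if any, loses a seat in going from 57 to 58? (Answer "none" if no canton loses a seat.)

Teal

At 57 seats: Silver 3, Violet 8, Teal 4, Gold 37, Blue 5.
At 58 seats: Silver 3, Violet 9, Teal 3, Gold 38, Blue 5.
Teal drops from 4 to 3.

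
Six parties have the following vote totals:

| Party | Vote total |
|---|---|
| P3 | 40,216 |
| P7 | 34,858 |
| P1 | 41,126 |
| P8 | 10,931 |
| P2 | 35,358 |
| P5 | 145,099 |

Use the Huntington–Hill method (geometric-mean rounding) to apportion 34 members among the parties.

P3: 4, P7: 4, P1: 5, P8: 1, P2: 4, P5: 16

With divisor 9094: modified quotas P3 4.422, P7 3.833, P1 4.522, P8 1.202, P2 3.888, P5 15.955.
Geometric-mean thresholds: P3 √(4·5)=4.472, P7 √(3·4)=3.464, P1 √(4·5)=4.472, P8 √(1·2)=1.414, P2 √(3·4)=3.464, P5 √(15·16)=15.492.
Each quota rounded against its threshold gives P3 4, P7 4, P1 5, P8 1, P2 4, P5 16 (total 34).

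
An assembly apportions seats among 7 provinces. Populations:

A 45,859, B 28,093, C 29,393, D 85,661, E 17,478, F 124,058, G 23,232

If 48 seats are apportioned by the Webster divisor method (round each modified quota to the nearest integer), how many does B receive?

Standard divisor 353774/48 ≈ 7370.292; standard quotas: A 6.222, B 3.812, C 3.988, D 11.622, E 2.371, F 16.832, G 3.152.
Rounding to the nearest integer gives A 6, B 4, C 4, D 12, E 2, F 17, G 3 — total 48, matching the house size, so no adjustment is needed.
B receives 4.

4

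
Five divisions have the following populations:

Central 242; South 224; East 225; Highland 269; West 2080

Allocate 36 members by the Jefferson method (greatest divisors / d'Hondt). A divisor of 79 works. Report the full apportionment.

With modified divisor 79: modified quotas Central 3.063, South 2.835, East 2.848, Highland 3.405, West 26.329.
Rounding down: Central 3, South 2, East 2, Highland 3, West 26 (total 36).

Central=3, South=2, East=2, Highland=3, West=26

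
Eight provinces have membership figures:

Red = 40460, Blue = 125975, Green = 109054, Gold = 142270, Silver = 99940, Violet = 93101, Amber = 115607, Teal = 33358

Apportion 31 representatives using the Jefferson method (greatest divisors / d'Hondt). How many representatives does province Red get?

Standard divisor 759765/31 ≈ 24508.548; standard quotas: Red 1.651, Blue 5.140, Green 4.450, Gold 5.805, Silver 4.078, Violet 3.799, Amber 4.717, Teal 1.361.
Rounding down gives 1, 5, 4, 5, 4, 3, 4, 1 = 27 seats, so the divisor must be adjusted.
With modified divisor 21400: modified quotas Red 1.891, Blue 5.887, Green 5.096, Gold 6.648, Silver 4.670, Violet 4.351, Amber 5.402, Teal 1.559.
Rounding down: Red 1, Blue 5, Green 5, Gold 6, Silver 4, Violet 4, Amber 5, Teal 1 (total 31).
Red receives 1.

1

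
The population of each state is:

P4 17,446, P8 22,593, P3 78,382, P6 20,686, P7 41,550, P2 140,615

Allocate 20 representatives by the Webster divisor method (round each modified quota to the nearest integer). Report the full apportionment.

Standard divisor 321272/20 ≈ 16063.6; standard quotas: P4 1.086, P8 1.406, P3 4.879, P6 1.288, P7 2.587, P2 8.754.
Rounding to the nearest integer gives P4 1, P8 1, P3 5, P6 1, P7 3, P2 9 — total 20, matching the house size, so no adjustment is needed.

P4=1, P8=1, P3=5, P6=1, P7=3, P2=9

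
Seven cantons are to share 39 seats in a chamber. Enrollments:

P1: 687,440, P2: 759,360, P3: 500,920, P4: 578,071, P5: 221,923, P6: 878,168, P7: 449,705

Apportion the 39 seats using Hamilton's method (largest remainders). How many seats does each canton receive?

Total 4075587; standard divisor 4075587/39 ≈ 104502.231.
Standard quotas: P1 6.5782, P2 7.2664, P3 4.7934, P4 5.5317, P5 2.1236, P6 8.4033, P7 4.3033.
Lower quotas: P1 6, P2 7, P3 4, P4 5, P5 2, P6 8, P7 4 (sum 36, leaving 3 seats).
Remainders in descending order: P3 0.7934, P1 0.5782, P4 0.5317, P6 0.4033, P7 0.3033, P2 0.2664, P5 0.1236.
Largest remainders: P3, P1, P4 receive the extra seats.

P1 7, P2 7, P3 5, P4 6, P5 2, P6 8, P7 4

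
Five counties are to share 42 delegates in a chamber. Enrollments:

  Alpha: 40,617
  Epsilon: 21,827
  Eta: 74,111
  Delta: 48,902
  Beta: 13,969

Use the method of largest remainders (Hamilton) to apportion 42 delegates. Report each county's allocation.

Alpha 8, Epsilon 5, Eta 16, Delta 10, Beta 3

Total 199426; standard divisor 199426/42 ≈ 4748.238.
Standard quotas: Alpha 8.5541, Epsilon 4.5969, Eta 15.6081, Delta 10.2990, Beta 2.9419.
Lower quotas: Alpha 8, Epsilon 4, Eta 15, Delta 10, Beta 2 (sum 39, leaving 3 seats).
Remainders in descending order: Beta 0.9419, Eta 0.6081, Epsilon 0.5969, Alpha 0.5541, Delta 0.2990.
Largest remainders: Beta, Eta, Epsilon receive the extra seats.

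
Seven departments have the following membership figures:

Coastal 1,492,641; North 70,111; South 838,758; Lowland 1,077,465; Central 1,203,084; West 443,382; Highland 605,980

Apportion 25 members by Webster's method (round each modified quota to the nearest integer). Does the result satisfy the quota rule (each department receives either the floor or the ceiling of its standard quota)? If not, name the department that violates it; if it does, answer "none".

Standard quotas: Coastal 6.511, North 0.306, South 3.659, Lowland 4.700, Central 5.248, West 1.934, Highland 2.643.
Webster allocation: Coastal 6, North 0, South 4, Lowland 5, Central 5, West 2, Highland 3.
Every allocation lies between the lower and upper quota.

none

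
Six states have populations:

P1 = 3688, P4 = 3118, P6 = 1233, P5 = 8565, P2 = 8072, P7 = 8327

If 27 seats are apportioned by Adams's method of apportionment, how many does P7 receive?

7

Standard divisor 33003/27 ≈ 1222.333; standard quotas: P1 3.017, P4 2.551, P6 1.009, P5 7.007, P2 6.604, P7 6.812.
Rounding up gives 4, 3, 2, 8, 7, 7 = 31 seats, so the divisor must be adjusted.
With modified divisor 1370: modified quotas P1 2.692, P4 2.276, P6 0.900, P5 6.252, P2 5.892, P7 6.078.
Rounding up: P1 3, P4 3, P6 1, P5 7, P2 6, P7 7 (total 27).
P7 receives 7.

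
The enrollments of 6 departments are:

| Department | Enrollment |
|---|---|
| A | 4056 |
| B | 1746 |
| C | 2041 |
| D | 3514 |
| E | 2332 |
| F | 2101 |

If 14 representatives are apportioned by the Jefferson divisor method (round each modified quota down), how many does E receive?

Standard divisor 15790/14 ≈ 1127.857; standard quotas: A 3.596, B 1.548, C 1.810, D 3.116, E 2.068, F 1.863.
Rounding down gives 3, 1, 1, 3, 2, 1 = 11 seats, so the divisor must be adjusted.
With modified divisor 900: modified quotas A 4.507, B 1.940, C 2.268, D 3.904, E 2.591, F 2.334.
Rounding down: A 4, B 1, C 2, D 3, E 2, F 2 (total 14).
E receives 2.

2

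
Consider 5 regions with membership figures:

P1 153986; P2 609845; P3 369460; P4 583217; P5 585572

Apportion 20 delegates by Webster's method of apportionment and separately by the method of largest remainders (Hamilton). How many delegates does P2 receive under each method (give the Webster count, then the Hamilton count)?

Webster: P1 1, P2 6, P3 3, P4 5, P5 5.
Hamilton: P1 2, P2 5, P3 3, P4 5, P5 5.
P2 gets 6 under Webster and 5 under Hamilton.

6 and 5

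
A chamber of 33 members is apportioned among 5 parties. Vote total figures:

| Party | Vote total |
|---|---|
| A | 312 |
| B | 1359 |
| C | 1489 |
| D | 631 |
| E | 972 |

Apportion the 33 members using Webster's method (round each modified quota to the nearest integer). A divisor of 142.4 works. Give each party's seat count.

A 2, B 10, C 10, D 4, E 7

With modified divisor 142.4: modified quotas A 2.191, B 9.544, C 10.456, D 4.431, E 6.826.
Rounding to the nearest integer: A 2, B 10, C 10, D 4, E 7 (total 33).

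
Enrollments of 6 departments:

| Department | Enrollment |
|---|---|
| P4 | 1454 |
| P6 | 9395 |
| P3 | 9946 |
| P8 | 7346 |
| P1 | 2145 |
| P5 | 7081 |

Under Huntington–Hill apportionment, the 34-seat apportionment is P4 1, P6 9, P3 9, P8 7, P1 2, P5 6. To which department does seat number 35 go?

P5

Priority for the next seat is population ÷ (√(s·(s+1))).
Priorities: P4 1028.133, P6 990.320, P3 1048.400, P8 981.651, P1 875.693, P5 1092.622.
Highest priority: P5.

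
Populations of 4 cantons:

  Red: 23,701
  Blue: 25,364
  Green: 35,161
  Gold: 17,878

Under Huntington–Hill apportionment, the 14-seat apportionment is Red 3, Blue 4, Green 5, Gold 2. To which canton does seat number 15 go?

Priority for the next seat is population ÷ (√(s·(s+1))).
Priorities: Red 6841.889, Blue 5671.563, Green 6419.491, Gold 7298.663.
Highest priority: Gold.

Gold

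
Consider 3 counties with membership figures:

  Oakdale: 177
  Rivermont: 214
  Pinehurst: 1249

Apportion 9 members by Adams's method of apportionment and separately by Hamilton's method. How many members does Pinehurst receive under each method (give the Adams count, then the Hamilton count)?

6 and 7

Adams: Oakdale 1, Rivermont 2, Pinehurst 6.
Hamilton: Oakdale 1, Rivermont 1, Pinehurst 7.
Pinehurst gets 6 under Adams and 7 under Hamilton.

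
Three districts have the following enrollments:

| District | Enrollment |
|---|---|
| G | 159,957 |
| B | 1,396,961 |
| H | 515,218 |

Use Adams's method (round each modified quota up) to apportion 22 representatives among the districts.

Standard divisor 2072136/22 ≈ 94188; standard quotas: G 1.698, B 14.832, H 5.470.
Rounding up gives 2, 15, 6 = 23 seats, so the divisor must be adjusted.
With modified divisor 101400: modified quotas G 1.577, B 13.777, H 5.081.
Rounding up: G 2, B 14, H 6 (total 22).

G: 2; B: 14; H: 6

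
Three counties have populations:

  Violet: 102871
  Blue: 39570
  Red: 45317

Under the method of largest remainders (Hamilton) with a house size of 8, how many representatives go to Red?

2

The standard divisor is 187758/8 ≈ 23469.75.
Standard quotas: Violet 4.3831, Blue 1.6860, Red 1.9309.
Lower quotas: Violet 4, Blue 1, Red 1 (sum 6, leaving 2 seats).
Remainders in descending order: Red 0.9309, Blue 0.6860, Violet 0.3831.
Largest remainders: Red, Blue receive the extra seats.
Red receives 2.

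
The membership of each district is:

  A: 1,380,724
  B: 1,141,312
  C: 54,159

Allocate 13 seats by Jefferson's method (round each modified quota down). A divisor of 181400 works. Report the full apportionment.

A: 7, B: 6, C: 0

With modified divisor 181400: modified quotas A 7.611, B 6.292, C 0.299.
Rounding down: A 7, B 6, C 0 (total 13).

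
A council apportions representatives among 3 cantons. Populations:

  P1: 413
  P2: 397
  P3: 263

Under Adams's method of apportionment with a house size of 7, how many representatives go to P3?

Standard divisor 1073/7 ≈ 153.286; standard quotas: P1 2.694, P2 2.590, P3 1.716.
Rounding up gives 3, 3, 2 = 8 seats, so the divisor must be adjusted.
With modified divisor 202: modified quotas P1 2.045, P2 1.965, P3 1.302.
Rounding up: P1 3, P2 2, P3 2 (total 7).
P3 receives 2.

2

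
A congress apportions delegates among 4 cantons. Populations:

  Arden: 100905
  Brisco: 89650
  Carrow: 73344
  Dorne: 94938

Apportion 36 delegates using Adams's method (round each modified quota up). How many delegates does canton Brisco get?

9

Standard divisor 358837/36 ≈ 9967.694; standard quotas: Arden 10.123, Brisco 8.994, Carrow 7.358, Dorne 9.525.
Rounding up gives 11, 9, 8, 10 = 38 seats, so the divisor must be adjusted.
With modified divisor 10510: modified quotas Arden 9.601, Brisco 8.530, Carrow 6.978, Dorne 9.033.
Rounding up: Arden 10, Brisco 9, Carrow 7, Dorne 10 (total 36).
Brisco receives 9.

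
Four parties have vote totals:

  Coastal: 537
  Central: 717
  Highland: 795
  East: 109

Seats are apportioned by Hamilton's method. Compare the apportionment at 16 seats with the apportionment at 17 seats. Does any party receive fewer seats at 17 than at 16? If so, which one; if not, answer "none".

none

At 16 seats: Coastal 4, Central 5, Highland 6, East 1.
At 17 seats: Coastal 4, Central 6, Highland 6, East 1.
No party's allocation decreased.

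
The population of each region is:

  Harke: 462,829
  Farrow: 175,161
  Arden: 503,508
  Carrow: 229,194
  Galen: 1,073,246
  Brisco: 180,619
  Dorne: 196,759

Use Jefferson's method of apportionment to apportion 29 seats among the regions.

Harke: 5, Farrow: 1, Arden: 5, Carrow: 2, Galen: 12, Brisco: 2, Dorne: 2

Standard divisor 2821316/29 ≈ 97286.759; standard quotas: Harke 4.757, Farrow 1.800, Arden 5.176, Carrow 2.356, Galen 11.032, Brisco 1.857, Dorne 2.022.
Rounding down gives 4, 1, 5, 2, 11, 1, 2 = 26 seats, so the divisor must be adjusted.
With modified divisor 88500: modified quotas Harke 5.230, Farrow 1.979, Arden 5.689, Carrow 2.590, Galen 12.127, Brisco 2.041, Dorne 2.223.
Rounding down: Harke 5, Farrow 1, Arden 5, Carrow 2, Galen 12, Brisco 2, Dorne 2 (total 29).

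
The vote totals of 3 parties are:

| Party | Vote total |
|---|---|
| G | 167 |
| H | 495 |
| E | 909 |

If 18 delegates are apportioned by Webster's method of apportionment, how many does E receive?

10

Standard divisor 1571/18 ≈ 87.278; standard quotas: G 1.913, H 5.672, E 10.415.
Rounding to the nearest integer gives G 2, H 6, E 10 — total 18, matching the house size, so no adjustment is needed.
E receives 10.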